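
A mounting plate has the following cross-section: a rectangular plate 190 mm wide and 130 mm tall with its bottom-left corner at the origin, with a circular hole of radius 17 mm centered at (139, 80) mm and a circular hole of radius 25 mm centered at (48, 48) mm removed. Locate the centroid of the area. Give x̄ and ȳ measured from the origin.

plate: A = 190 × 130 = 24700.00, centroid at (95.00, 65.00).
hole 1: A = −π·17² = -907.92, centroid at (139.00, 80.00).
hole 2: A = −π·25² = -1963.50, centroid at (48.00, 48.00).
ΣA = 21828.58 mm²
ΣAx̄ = (24700.00)(95.00) + (-907.92)(139.00) + (-1963.50)(48.00) = 2126051.30 mm³
ΣAȳ = (24700.00)(65.00) + (-907.92)(80.00) + (-1963.50)(48.00) = 1438618.60 mm³
x̄ = 2126051.30 / 21828.58 = 97.40 mm
ȳ = 1438618.60 / 21828.58 = 65.91 mm

x̄ = 97.40 mm, ȳ = 65.91 mm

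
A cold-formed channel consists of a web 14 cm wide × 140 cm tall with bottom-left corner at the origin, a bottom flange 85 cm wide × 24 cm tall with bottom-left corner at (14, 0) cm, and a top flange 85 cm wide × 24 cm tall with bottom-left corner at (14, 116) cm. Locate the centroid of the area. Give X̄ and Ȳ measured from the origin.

X̄ = 40.44 cm, Ȳ = 70.00 cm

web: A = 14 × 140 = 1960.00, centroid at (7.00, 70.00).
bottom flange: A = 85 × 24 = 2040.00, centroid at (56.50, 12.00).
top flange: A = 85 × 24 = 2040.00, centroid at (56.50, 128.00).
ΣA = 6040.00 cm², ΣAX̄ = 244240.00 cm³, ΣAȲ = 422800.00 cm³.
X̄ = 244240.00/6040.00 = 40.44 cm; Ȳ = 422800.00/6040.00 = 70.00 cm.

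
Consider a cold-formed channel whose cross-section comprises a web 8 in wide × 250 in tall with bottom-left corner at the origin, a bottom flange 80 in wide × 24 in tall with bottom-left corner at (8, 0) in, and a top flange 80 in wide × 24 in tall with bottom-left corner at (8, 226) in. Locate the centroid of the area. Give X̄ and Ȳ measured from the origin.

X̄ = 32.93 in, Ȳ = 125.00 in

web: A = 8 × 250 = 2000.00, centroid at (4.00, 125.00).
bottom flange: A = 80 × 24 = 1920.00, centroid at (48.00, 12.00).
top flange: A = 80 × 24 = 1920.00, centroid at (48.00, 238.00).
ΣA = 5840.00 in²
ΣAX̄ = (2000.00)(4.00) + (1920.00)(48.00) + (1920.00)(48.00) = 192320.00 in³
ΣAȲ = (2000.00)(125.00) + (1920.00)(12.00) + (1920.00)(238.00) = 730000.00 in³
X̄ = 192320.00 / 5840.00 = 32.93 in
Ȳ = 730000.00 / 5840.00 = 125.00 in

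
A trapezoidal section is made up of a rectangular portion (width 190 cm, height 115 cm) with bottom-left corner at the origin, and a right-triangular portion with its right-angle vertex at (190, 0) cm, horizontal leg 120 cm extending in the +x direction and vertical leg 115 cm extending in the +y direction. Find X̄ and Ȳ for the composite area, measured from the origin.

rectangular portion: A = 190 × 115 = 21850.00, centroid at (95.00, 57.50).
triangular portion: A = ½·120·115 = 6900.00, centroid at (230.00, 38.33).
ΣA = 28750.00 cm², ΣAX̄ = 3662750.00 cm³, ΣAȲ = 1520875.00 cm³.
X̄ = 3662750.00/28750.00 = 127.40 cm; Ȳ = 1520875.00/28750.00 = 52.90 cm.

X̄ = 127.40 cm, Ȳ = 52.90 cm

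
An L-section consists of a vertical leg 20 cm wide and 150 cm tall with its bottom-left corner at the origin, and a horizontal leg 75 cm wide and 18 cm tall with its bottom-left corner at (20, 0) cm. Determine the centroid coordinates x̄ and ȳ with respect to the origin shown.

Part | A | x̄ᵢ | ȳᵢ | A·x̄ᵢ | A·ȳᵢ
vertical leg | 3000.00 | 10.00 | 75.00 | 30000.00 | 225000.00
horizontal leg | 1350.00 | 57.50 | 9.00 | 77625.00 | 12150.00
Σ | 4350.00 |  |  | 107625.00 | 237150.00
x̄ = 107625.00 / 4350.00 = 24.74 cm
ȳ = 237150.00 / 4350.00 = 54.52 cm

x̄ = 24.74 cm, ȳ = 54.52 cm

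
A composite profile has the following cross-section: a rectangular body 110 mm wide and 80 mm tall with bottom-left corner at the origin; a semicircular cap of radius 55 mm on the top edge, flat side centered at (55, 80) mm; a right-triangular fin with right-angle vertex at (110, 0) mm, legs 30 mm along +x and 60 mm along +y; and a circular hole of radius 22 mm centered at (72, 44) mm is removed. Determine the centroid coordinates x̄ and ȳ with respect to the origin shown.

Part | A | x̄ᵢ | ȳᵢ | A·x̄ᵢ | A·ȳᵢ
rectangular body | 8800.00 | 55.00 | 40.00 | 484000.00 | 352000.00
semicircular top | 4751.66 | 55.00 | 103.34 | 261341.24 | 491049.38
triangular fin | 900.00 | 120.00 | 20.00 | 108000.00 | 18000.00
hole | -1520.53 | 72.00 | 44.00 | -109478.22 | -66903.36
Σ | 12931.13 |  |  | 743863.02 | 794146.02
x̄ = 743863.02 / 12931.13 = 57.52 mm
ȳ = 794146.02 / 12931.13 = 61.41 mm

x̄ = 57.52 mm, ȳ = 61.41 mm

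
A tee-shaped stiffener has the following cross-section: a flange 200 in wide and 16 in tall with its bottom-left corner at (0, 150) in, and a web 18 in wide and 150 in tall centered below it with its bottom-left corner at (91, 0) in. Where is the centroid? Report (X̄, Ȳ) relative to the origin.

Part | A | x̄ᵢ | ȳᵢ | A·x̄ᵢ | A·ȳᵢ
web | 2700.00 | 100.00 | 75.00 | 270000.00 | 202500.00
flange | 3200.00 | 100.00 | 158.00 | 320000.00 | 505600.00
Σ | 5900.00 |  |  | 590000.00 | 708100.00
X̄ = 590000.00 / 5900.00 = 100.00 in
Ȳ = 708100.00 / 5900.00 = 120.02 in

X̄ = 100.00 in, Ȳ = 120.02 in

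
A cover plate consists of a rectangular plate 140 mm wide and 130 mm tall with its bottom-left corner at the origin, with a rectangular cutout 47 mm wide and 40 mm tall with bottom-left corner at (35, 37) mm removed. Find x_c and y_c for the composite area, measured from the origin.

plate: A = 140 × 130 = 18200.00, centroid at (70.00, 65.00).
hole: A = −(47 × 40) = -1880.00, centroid at (58.50, 57.00).
ΣA = 16320.00 mm²
ΣAx_c = (18200.00)(70.00) + (-1880.00)(58.50) = 1164020.00 mm³
ΣAy_c = (18200.00)(65.00) + (-1880.00)(57.00) = 1075840.00 mm³
x_c = 1164020.00 / 16320.00 = 71.32 mm
y_c = 1075840.00 / 16320.00 = 65.92 mm

x_c = 71.32 mm, y_c = 65.92 mm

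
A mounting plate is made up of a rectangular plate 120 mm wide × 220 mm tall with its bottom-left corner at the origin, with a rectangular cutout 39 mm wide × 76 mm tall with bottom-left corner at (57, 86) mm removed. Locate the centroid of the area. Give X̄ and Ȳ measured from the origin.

X̄ = 57.91 mm, Ȳ = 108.23 mm

plate: A = 120 × 220 = 26400.00, centroid at (60.00, 110.00).
hole: A = −(39 × 76) = -2964.00, centroid at (76.50, 124.00).
ΣA = 23436.00 mm², ΣAX̄ = 1357254.00 mm³, ΣAȲ = 2536464.00 mm³.
X̄ = 1357254.00/23436.00 = 57.91 mm; Ȳ = 2536464.00/23436.00 = 108.23 mm.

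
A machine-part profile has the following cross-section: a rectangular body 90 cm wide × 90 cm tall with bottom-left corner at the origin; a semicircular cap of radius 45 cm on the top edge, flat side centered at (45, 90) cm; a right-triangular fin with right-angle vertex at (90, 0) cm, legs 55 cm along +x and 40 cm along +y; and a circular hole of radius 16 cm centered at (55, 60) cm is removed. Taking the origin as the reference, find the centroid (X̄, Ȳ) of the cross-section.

X̄ = 50.32 cm, Ȳ = 58.56 cm

rectangular body: A = 90 × 90 = 8100.00, centroid at (45.00, 45.00).
semicircular top: A = ½π·45² = 3180.86, centroid at (45.00, 109.10).
triangular fin: A = ½·55·40 = 1100.00, centroid at (108.33, 13.33).
hole: A = −π·16² = -804.25, centroid at (55.00, 60.00).
ΣA = 11576.61 cm²
ΣAX̄ = (8100.00)(45.00) + (3180.86)(45.00) + (1100.00)(108.33) + (-804.25)(55.00) = 582571.86 cm³
ΣAȲ = (8100.00)(45.00) + (3180.86)(109.10) + (1100.00)(13.33) + (-804.25)(60.00) = 677939.43 cm³
X̄ = 582571.86 / 11576.61 = 50.32 cm
Ȳ = 677939.43 / 11576.61 = 58.56 cm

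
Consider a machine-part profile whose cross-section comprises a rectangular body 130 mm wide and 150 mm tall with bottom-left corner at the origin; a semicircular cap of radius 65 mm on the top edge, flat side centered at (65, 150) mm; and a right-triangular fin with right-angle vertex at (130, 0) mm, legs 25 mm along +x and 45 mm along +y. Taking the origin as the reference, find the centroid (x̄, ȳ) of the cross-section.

rectangular body: A = 130 × 150 = 19500.00, centroid at (65.00, 75.00).
semicircular top: A = ½π·65² = 6636.61, centroid at (65.00, 177.59).
triangular fin: A = ½·25·45 = 562.50, centroid at (138.33, 15.00).
ΣA = 26699.11 mm²
ΣAx̄ = (19500.00)(65.00) + (6636.61)(65.00) + (562.50)(138.33) = 1776692.44 mm³
ΣAȳ = (19500.00)(75.00) + (6636.61)(177.59) + (562.50)(15.00) = 2649513.01 mm³
x̄ = 1776692.44 / 26699.11 = 66.54 mm
ȳ = 2649513.01 / 26699.11 = 99.24 mm

x̄ = 66.54 mm, ȳ = 99.24 mm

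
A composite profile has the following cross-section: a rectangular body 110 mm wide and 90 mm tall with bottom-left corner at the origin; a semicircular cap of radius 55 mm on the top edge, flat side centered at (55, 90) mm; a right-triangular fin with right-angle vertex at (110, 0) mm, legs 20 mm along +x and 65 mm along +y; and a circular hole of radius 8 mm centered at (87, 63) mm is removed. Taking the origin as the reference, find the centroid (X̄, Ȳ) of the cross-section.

rectangular body: A = 110 × 90 = 9900.00, centroid at (55.00, 45.00).
semicircular top: A = ½π·55² = 4751.66, centroid at (55.00, 113.34).
triangular fin: A = ½·20·65 = 650.00, centroid at (116.67, 21.67).
hole: A = −π·8² = -201.06, centroid at (87.00, 63.00).
ΣA = 15100.60 mm²
ΣAX̄ = (9900.00)(55.00) + (4751.66)(55.00) + (650.00)(116.67) + (-201.06)(87.00) = 864182.18 mm³
ΣAȲ = (9900.00)(45.00) + (4751.66)(113.34) + (650.00)(21.67) + (-201.06)(63.00) = 985482.40 mm³
X̄ = 864182.18 / 15100.60 = 57.23 mm
Ȳ = 985482.40 / 15100.60 = 65.26 mm

X̄ = 57.23 mm, Ȳ = 65.26 mm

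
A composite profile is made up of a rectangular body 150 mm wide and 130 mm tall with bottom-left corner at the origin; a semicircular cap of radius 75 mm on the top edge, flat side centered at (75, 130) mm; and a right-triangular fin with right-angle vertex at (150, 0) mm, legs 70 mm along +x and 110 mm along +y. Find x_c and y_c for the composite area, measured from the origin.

x_c = 86.76 mm, y_c = 88.19 mm

rectangular body: A = 150 × 130 = 19500.00, centroid at (75.00, 65.00).
semicircular top: A = ½π·75² = 8835.73, centroid at (75.00, 161.83).
triangular fin: A = ½·70·110 = 3850.00, centroid at (173.33, 36.67).
ΣA = 32185.73 mm²
ΣAx_c = (19500.00)(75.00) + (8835.73)(75.00) + (3850.00)(173.33) = 2792513.03 mm³
ΣAy_c = (19500.00)(65.00) + (8835.73)(161.83) + (3850.00)(36.67) = 2838561.48 mm³
x_c = 2792513.03 / 32185.73 = 86.76 mm
y_c = 2838561.48 / 32185.73 = 88.19 mm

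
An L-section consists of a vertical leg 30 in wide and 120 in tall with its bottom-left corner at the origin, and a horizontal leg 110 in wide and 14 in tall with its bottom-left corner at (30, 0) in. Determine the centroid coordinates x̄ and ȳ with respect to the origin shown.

x̄ = 35.97 in, ȳ = 44.12 in

Part | A | x̄ᵢ | ȳᵢ | A·x̄ᵢ | A·ȳᵢ
vertical leg | 3600.00 | 15.00 | 60.00 | 54000.00 | 216000.00
horizontal leg | 1540.00 | 85.00 | 7.00 | 130900.00 | 10780.00
Σ | 5140.00 |  |  | 184900.00 | 226780.00
x̄ = 184900.00 / 5140.00 = 35.97 in
ȳ = 226780.00 / 5140.00 = 44.12 in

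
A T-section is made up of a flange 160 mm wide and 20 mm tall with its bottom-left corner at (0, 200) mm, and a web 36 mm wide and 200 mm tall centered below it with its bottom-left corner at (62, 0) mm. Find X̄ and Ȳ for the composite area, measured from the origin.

web: A = 36 × 200 = 7200.00, centroid at (80.00, 100.00).
flange: A = 160 × 20 = 3200.00, centroid at (80.00, 210.00).
ΣA = 10400.00 mm²
ΣAX̄ = (7200.00)(80.00) + (3200.00)(80.00) = 832000.00 mm³
ΣAȲ = (7200.00)(100.00) + (3200.00)(210.00) = 1392000.00 mm³
X̄ = 832000.00 / 10400.00 = 80.00 mm
Ȳ = 1392000.00 / 10400.00 = 133.85 mm

X̄ = 80.00 mm, Ȳ = 133.85 mm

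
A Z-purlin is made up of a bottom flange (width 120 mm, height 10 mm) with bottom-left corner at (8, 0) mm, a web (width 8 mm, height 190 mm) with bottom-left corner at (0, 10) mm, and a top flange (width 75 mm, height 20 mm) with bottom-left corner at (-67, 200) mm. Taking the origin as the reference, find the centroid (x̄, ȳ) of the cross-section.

bottom flange: A = 120 × 10 = 1200.00, centroid at (68.00, 5.00).
web: A = 8 × 190 = 1520.00, centroid at (4.00, 105.00).
top flange: A = 75 × 20 = 1500.00, centroid at (-29.50, 210.00).
ΣA = 4220.00 mm², ΣAx̄ = 43430.00 mm³, ΣAȳ = 480600.00 mm³.
x̄ = 43430.00/4220.00 = 10.29 mm; ȳ = 480600.00/4220.00 = 113.89 mm.

x̄ = 10.29 mm, ȳ = 113.89 mm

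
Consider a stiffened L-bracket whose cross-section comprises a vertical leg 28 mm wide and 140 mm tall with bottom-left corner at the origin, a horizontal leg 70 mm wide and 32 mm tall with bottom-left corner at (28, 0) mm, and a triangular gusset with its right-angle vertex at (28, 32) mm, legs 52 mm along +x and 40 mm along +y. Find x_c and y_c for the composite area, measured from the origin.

Part | A | x̄ᵢ | ȳᵢ | A·x̄ᵢ | A·ȳᵢ
vertical leg | 3920.00 | 14.00 | 70.00 | 54880.00 | 274400.00
horizontal leg | 2240.00 | 63.00 | 16.00 | 141120.00 | 35840.00
gusset | 1040.00 | 45.33 | 45.33 | 47146.67 | 47146.67
Σ | 7200.00 |  |  | 243146.67 | 357386.67
x_c = 243146.67 / 7200.00 = 33.77 mm
y_c = 357386.67 / 7200.00 = 49.64 mm

x_c = 33.77 mm, y_c = 49.64 mm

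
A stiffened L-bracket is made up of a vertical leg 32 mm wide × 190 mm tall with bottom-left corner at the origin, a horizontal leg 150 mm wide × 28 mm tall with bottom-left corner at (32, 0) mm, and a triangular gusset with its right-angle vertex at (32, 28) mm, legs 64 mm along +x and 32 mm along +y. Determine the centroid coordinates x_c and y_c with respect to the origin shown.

x_c = 53.19 mm, y_c = 59.80 mm

vertical leg: A = 32 × 190 = 6080.00, centroid at (16.00, 95.00).
horizontal leg: A = 150 × 28 = 4200.00, centroid at (107.00, 14.00).
gusset: A = ½·64·32 = 1024.00, centroid at (53.33, 38.67).
ΣA = 11304.00 mm², ΣAx_c = 601293.33 mm³, ΣAy_c = 675994.67 mm³.
x_c = 601293.33/11304.00 = 53.19 mm; y_c = 675994.67/11304.00 = 59.80 mm.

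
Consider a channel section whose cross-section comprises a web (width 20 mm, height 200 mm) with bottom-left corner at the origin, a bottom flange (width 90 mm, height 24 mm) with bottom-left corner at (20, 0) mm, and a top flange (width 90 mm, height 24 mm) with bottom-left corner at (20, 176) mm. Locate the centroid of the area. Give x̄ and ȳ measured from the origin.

Part | A | x̄ᵢ | ȳᵢ | A·x̄ᵢ | A·ȳᵢ
web | 4000.00 | 10.00 | 100.00 | 40000.00 | 400000.00
bottom flange | 2160.00 | 65.00 | 12.00 | 140400.00 | 25920.00
top flange | 2160.00 | 65.00 | 188.00 | 140400.00 | 406080.00
Σ | 8320.00 |  |  | 320800.00 | 832000.00
x̄ = 320800.00 / 8320.00 = 38.56 mm
ȳ = 832000.00 / 8320.00 = 100.00 mm

x̄ = 38.56 mm, ȳ = 100.00 mm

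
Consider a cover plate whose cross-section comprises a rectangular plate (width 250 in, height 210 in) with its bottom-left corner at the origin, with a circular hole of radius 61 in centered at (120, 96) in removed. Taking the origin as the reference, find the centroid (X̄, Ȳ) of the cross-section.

X̄ = 126.43 in, Ȳ = 107.58 in

Part | A | x̄ᵢ | ȳᵢ | A·x̄ᵢ | A·ȳᵢ
plate | 52500.00 | 125.00 | 105.00 | 6562500.00 | 5512500.00
hole | -11689.87 | 120.00 | 96.00 | -1402783.95 | -1122227.16
Σ | 40810.13 |  |  | 5159716.05 | 4390272.84
X̄ = 5159716.05 / 40810.13 = 126.43 in
Ȳ = 4390272.84 / 40810.13 = 107.58 in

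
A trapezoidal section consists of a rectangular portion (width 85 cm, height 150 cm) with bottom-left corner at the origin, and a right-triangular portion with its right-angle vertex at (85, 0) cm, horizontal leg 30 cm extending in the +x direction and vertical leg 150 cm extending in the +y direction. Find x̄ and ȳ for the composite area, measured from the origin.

Part | A | x̄ᵢ | ȳᵢ | A·x̄ᵢ | A·ȳᵢ
rectangular portion | 12750.00 | 42.50 | 75.00 | 541875.00 | 956250.00
triangular portion | 2250.00 | 95.00 | 50.00 | 213750.00 | 112500.00
Σ | 15000.00 |  |  | 755625.00 | 1068750.00
x̄ = 755625.00 / 15000.00 = 50.38 cm
ȳ = 1068750.00 / 15000.00 = 71.25 cm

x̄ = 50.38 cm, ȳ = 71.25 cm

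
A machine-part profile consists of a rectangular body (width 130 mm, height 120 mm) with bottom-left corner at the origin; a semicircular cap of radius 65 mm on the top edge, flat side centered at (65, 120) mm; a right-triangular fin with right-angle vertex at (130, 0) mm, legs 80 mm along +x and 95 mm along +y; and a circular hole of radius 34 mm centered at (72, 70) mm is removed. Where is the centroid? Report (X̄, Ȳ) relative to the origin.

rectangular body: A = 130 × 120 = 15600.00, centroid at (65.00, 60.00).
semicircular top: A = ½π·65² = 6636.61, centroid at (65.00, 147.59).
triangular fin: A = ½·80·95 = 3800.00, centroid at (156.67, 31.67).
hole: A = −π·34² = -3631.68, centroid at (72.00, 70.00).
ΣA = 22404.93 mm², ΣAX̄ = 1779232.23 mm³, ΣAȲ = 1781592.73 mm³.
X̄ = 1779232.23/22404.93 = 79.41 mm; Ȳ = 1781592.73/22404.93 = 79.52 mm.

X̄ = 79.41 mm, Ȳ = 79.52 mm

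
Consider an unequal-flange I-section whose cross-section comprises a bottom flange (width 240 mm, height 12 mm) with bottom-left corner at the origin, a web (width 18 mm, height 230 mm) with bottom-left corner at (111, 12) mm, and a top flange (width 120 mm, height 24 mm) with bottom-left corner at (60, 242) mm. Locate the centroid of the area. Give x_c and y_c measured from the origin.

Part | A | x̄ᵢ | ȳᵢ | A·x̄ᵢ | A·ȳᵢ
bottom flange | 2880.00 | 120.00 | 6.00 | 345600.00 | 17280.00
web | 4140.00 | 120.00 | 127.00 | 496800.00 | 525780.00
top flange | 2880.00 | 120.00 | 254.00 | 345600.00 | 731520.00
Σ | 9900.00 |  |  | 1188000.00 | 1274580.00
x_c = 1188000.00 / 9900.00 = 120.00 mm
y_c = 1274580.00 / 9900.00 = 128.75 mm

x_c = 120.00 mm, y_c = 128.75 mm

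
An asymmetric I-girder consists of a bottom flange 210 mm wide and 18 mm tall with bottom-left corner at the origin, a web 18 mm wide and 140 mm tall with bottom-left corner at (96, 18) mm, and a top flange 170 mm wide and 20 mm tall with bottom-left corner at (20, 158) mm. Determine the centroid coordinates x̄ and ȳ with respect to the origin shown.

bottom flange: A = 210 × 18 = 3780.00, centroid at (105.00, 9.00).
web: A = 18 × 140 = 2520.00, centroid at (105.00, 88.00).
top flange: A = 170 × 20 = 3400.00, centroid at (105.00, 168.00).
ΣA = 9700.00 mm², ΣAx̄ = 1018500.00 mm³, ΣAȳ = 826980.00 mm³.
x̄ = 1018500.00/9700.00 = 105.00 mm; ȳ = 826980.00/9700.00 = 85.26 mm.

x̄ = 105.00 mm, ȳ = 85.26 mm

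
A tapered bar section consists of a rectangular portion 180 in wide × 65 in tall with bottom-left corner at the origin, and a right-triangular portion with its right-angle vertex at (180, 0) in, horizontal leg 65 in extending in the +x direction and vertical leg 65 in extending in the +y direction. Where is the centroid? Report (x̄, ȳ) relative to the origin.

rectangular portion: A = 180 × 65 = 11700.00, centroid at (90.00, 32.50).
triangular portion: A = ½·65·65 = 2112.50, centroid at (201.67, 21.67).
ΣA = 13812.50 in²
ΣAx̄ = (11700.00)(90.00) + (2112.50)(201.67) = 1479020.83 in³
ΣAȳ = (11700.00)(32.50) + (2112.50)(21.67) = 426020.83 in³
x̄ = 1479020.83 / 13812.50 = 107.08 in
ȳ = 426020.83 / 13812.50 = 30.84 in

x̄ = 107.08 in, ȳ = 30.84 in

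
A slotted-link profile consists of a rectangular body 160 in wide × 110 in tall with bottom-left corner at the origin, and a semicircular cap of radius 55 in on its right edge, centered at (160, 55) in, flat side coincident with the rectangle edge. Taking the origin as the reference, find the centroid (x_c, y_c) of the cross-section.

x_c = 101.97 in, y_c = 55.00 in

Part | A | x̄ᵢ | ȳᵢ | A·x̄ᵢ | A·ȳᵢ
rectangular body | 17600.00 | 80.00 | 55.00 | 1408000.00 | 968000.00
semicircular end | 4751.66 | 183.34 | 55.00 | 871182.09 | 261341.24
Σ | 22351.66 |  |  | 2279182.09 | 1229341.24
x_c = 2279182.09 / 22351.66 = 101.97 in
y_c = 1229341.24 / 22351.66 = 55.00 in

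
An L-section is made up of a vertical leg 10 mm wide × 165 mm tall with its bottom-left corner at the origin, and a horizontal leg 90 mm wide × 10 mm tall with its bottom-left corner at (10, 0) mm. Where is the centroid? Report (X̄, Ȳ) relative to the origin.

X̄ = 22.65 mm, Ȳ = 55.15 mm

vertical leg: A = 10 × 165 = 1650.00, centroid at (5.00, 82.50).
horizontal leg: A = 90 × 10 = 900.00, centroid at (55.00, 5.00).
ΣA = 2550.00 mm², ΣAX̄ = 57750.00 mm³, ΣAȲ = 140625.00 mm³.
X̄ = 57750.00/2550.00 = 22.65 mm; Ȳ = 140625.00/2550.00 = 55.15 mm.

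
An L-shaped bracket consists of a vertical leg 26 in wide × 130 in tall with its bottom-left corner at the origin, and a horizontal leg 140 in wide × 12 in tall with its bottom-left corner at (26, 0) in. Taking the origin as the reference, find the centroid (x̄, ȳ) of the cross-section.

x̄ = 40.56 in, ȳ = 45.41 in

vertical leg: A = 26 × 130 = 3380.00, centroid at (13.00, 65.00).
horizontal leg: A = 140 × 12 = 1680.00, centroid at (96.00, 6.00).
ΣA = 5060.00 in²
ΣAx̄ = (3380.00)(13.00) + (1680.00)(96.00) = 205220.00 in³
ΣAȳ = (3380.00)(65.00) + (1680.00)(6.00) = 229780.00 in³
x̄ = 205220.00 / 5060.00 = 40.56 in
ȳ = 229780.00 / 5060.00 = 45.41 in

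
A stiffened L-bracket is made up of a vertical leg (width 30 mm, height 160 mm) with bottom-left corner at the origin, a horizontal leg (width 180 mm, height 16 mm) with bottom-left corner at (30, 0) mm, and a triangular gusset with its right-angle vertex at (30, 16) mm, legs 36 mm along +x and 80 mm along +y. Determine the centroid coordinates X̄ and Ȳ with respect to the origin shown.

X̄ = 52.42 mm, Ȳ = 51.37 mm

vertical leg: A = 30 × 160 = 4800.00, centroid at (15.00, 80.00).
horizontal leg: A = 180 × 16 = 2880.00, centroid at (120.00, 8.00).
gusset: A = ½·36·80 = 1440.00, centroid at (42.00, 42.67).
ΣA = 9120.00 mm²
ΣAX̄ = (4800.00)(15.00) + (2880.00)(120.00) + (1440.00)(42.00) = 478080.00 mm³
ΣAȲ = (4800.00)(80.00) + (2880.00)(8.00) + (1440.00)(42.67) = 468480.00 mm³
X̄ = 478080.00 / 9120.00 = 52.42 mm
Ȳ = 468480.00 / 9120.00 = 51.37 mm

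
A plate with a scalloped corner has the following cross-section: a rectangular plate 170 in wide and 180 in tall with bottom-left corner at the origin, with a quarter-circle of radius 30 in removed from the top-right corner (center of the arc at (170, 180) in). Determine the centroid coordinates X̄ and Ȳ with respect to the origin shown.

Part | A | x̄ᵢ | ȳᵢ | A·x̄ᵢ | A·ȳᵢ
plate | 30600.00 | 85.00 | 90.00 | 2601000.00 | 2754000.00
removed quarter-circle | -706.86 | 157.27 | 167.27 | -111165.92 | -118234.50
Σ | 29893.14 |  |  | 2489834.08 | 2635765.50
X̄ = 2489834.08 / 29893.14 = 83.29 in
Ȳ = 2635765.50 / 29893.14 = 88.17 in

X̄ = 83.29 in, Ȳ = 88.17 in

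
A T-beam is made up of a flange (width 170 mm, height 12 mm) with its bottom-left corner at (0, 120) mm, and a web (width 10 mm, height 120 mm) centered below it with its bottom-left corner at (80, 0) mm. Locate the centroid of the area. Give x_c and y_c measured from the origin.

web: A = 10 × 120 = 1200.00, centroid at (85.00, 60.00).
flange: A = 170 × 12 = 2040.00, centroid at (85.00, 126.00).
ΣA = 3240.00 mm²
ΣAx_c = (1200.00)(85.00) + (2040.00)(85.00) = 275400.00 mm³
ΣAy_c = (1200.00)(60.00) + (2040.00)(126.00) = 329040.00 mm³
x_c = 275400.00 / 3240.00 = 85.00 mm
y_c = 329040.00 / 3240.00 = 101.56 mm

x_c = 85.00 mm, y_c = 101.56 mm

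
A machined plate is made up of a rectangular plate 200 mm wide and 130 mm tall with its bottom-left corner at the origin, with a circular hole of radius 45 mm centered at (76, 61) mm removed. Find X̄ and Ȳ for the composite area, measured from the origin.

Part | A | x̄ᵢ | ȳᵢ | A·x̄ᵢ | A·ȳᵢ
plate | 26000.00 | 100.00 | 65.00 | 2600000.00 | 1690000.00
hole | -6361.73 | 76.00 | 61.00 | -483491.11 | -388065.23
Σ | 19638.27 |  |  | 2116508.89 | 1301934.77
X̄ = 2116508.89 / 19638.27 = 107.77 mm
Ȳ = 1301934.77 / 19638.27 = 66.30 mm

X̄ = 107.77 mm, Ȳ = 66.30 mm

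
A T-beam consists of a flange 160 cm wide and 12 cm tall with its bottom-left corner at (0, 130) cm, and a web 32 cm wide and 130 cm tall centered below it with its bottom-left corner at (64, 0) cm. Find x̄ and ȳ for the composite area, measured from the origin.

web: A = 32 × 130 = 4160.00, centroid at (80.00, 65.00).
flange: A = 160 × 12 = 1920.00, centroid at (80.00, 136.00).
ΣA = 6080.00 cm², ΣAx̄ = 486400.00 cm³, ΣAȳ = 531520.00 cm³.
x̄ = 486400.00/6080.00 = 80.00 cm; ȳ = 531520.00/6080.00 = 87.42 cm.

x̄ = 80.00 cm, ȳ = 87.42 cm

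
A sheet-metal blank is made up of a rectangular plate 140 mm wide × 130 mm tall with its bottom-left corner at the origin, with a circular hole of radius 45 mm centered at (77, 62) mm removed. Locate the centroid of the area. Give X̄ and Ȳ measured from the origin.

X̄ = 66.24 mm, Ȳ = 66.61 mm

plate: A = 140 × 130 = 18200.00, centroid at (70.00, 65.00).
hole: A = −π·45² = -6361.73, centroid at (77.00, 62.00).
ΣA = 11838.27 mm²
ΣAX̄ = (18200.00)(70.00) + (-6361.73)(77.00) = 784147.17 mm³
ΣAȲ = (18200.00)(65.00) + (-6361.73)(62.00) = 788573.04 mm³
X̄ = 784147.17 / 11838.27 = 66.24 mm
Ȳ = 788573.04 / 11838.27 = 66.61 mm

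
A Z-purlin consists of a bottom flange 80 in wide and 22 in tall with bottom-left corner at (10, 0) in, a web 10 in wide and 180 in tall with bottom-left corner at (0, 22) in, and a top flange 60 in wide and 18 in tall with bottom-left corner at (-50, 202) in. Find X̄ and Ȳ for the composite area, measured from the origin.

X̄ = 16.25 in, Ȳ = 96.73 in

Part | A | x̄ᵢ | ȳᵢ | A·x̄ᵢ | A·ȳᵢ
bottom flange | 1760.00 | 50.00 | 11.00 | 88000.00 | 19360.00
web | 1800.00 | 5.00 | 112.00 | 9000.00 | 201600.00
top flange | 1080.00 | -20.00 | 211.00 | -21600.00 | 227880.00
Σ | 4640.00 |  |  | 75400.00 | 448840.00
X̄ = 75400.00 / 4640.00 = 16.25 in
Ȳ = 448840.00 / 4640.00 = 96.73 in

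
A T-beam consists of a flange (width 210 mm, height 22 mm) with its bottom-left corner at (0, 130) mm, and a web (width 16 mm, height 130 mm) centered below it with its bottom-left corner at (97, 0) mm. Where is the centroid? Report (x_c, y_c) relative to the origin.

web: A = 16 × 130 = 2080.00, centroid at (105.00, 65.00).
flange: A = 210 × 22 = 4620.00, centroid at (105.00, 141.00).
ΣA = 6700.00 mm²
ΣAx_c = (2080.00)(105.00) + (4620.00)(105.00) = 703500.00 mm³
ΣAy_c = (2080.00)(65.00) + (4620.00)(141.00) = 786620.00 mm³
x_c = 703500.00 / 6700.00 = 105.00 mm
y_c = 786620.00 / 6700.00 = 117.41 mm

x_c = 105.00 mm, y_c = 117.41 mm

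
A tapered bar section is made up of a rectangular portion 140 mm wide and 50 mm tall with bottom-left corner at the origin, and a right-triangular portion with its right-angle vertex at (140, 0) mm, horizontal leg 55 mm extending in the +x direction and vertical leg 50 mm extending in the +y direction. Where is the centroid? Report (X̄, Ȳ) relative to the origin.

X̄ = 84.50 mm, Ȳ = 23.63 mm

rectangular portion: A = 140 × 50 = 7000.00, centroid at (70.00, 25.00).
triangular portion: A = ½·55·50 = 1375.00, centroid at (158.33, 16.67).
ΣA = 8375.00 mm², ΣAX̄ = 707708.33 mm³, ΣAȲ = 197916.67 mm³.
X̄ = 707708.33/8375.00 = 84.50 mm; Ȳ = 197916.67/8375.00 = 23.63 mm.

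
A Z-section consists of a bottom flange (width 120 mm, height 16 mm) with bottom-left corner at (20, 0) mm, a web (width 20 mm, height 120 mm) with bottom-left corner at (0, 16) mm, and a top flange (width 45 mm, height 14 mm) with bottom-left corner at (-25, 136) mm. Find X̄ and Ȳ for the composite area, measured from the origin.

Part | A | x̄ᵢ | ȳᵢ | A·x̄ᵢ | A·ȳᵢ
bottom flange | 1920.00 | 80.00 | 8.00 | 153600.00 | 15360.00
web | 2400.00 | 10.00 | 76.00 | 24000.00 | 182400.00
top flange | 630.00 | -2.50 | 143.00 | -1575.00 | 90090.00
Σ | 4950.00 |  |  | 176025.00 | 287850.00
X̄ = 176025.00 / 4950.00 = 35.56 mm
Ȳ = 287850.00 / 4950.00 = 58.15 mm

X̄ = 35.56 mm, Ȳ = 58.15 mm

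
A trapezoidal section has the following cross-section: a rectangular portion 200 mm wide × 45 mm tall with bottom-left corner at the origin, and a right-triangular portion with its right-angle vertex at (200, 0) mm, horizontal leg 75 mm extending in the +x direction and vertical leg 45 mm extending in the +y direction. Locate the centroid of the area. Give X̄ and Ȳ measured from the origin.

X̄ = 119.74 mm, Ȳ = 21.32 mm

rectangular portion: A = 200 × 45 = 9000.00, centroid at (100.00, 22.50).
triangular portion: A = ½·75·45 = 1687.50, centroid at (225.00, 15.00).
ΣA = 10687.50 mm²
ΣAX̄ = (9000.00)(100.00) + (1687.50)(225.00) = 1279687.50 mm³
ΣAȲ = (9000.00)(22.50) + (1687.50)(15.00) = 227812.50 mm³
X̄ = 1279687.50 / 10687.50 = 119.74 mm
Ȳ = 227812.50 / 10687.50 = 21.32 mm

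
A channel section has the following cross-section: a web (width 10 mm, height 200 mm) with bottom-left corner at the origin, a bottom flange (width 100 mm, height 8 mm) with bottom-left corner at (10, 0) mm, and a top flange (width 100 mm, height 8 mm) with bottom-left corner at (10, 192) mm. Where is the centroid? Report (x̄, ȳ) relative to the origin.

x̄ = 29.44 mm, ȳ = 100.00 mm

Part | A | x̄ᵢ | ȳᵢ | A·x̄ᵢ | A·ȳᵢ
web | 2000.00 | 5.00 | 100.00 | 10000.00 | 200000.00
bottom flange | 800.00 | 60.00 | 4.00 | 48000.00 | 3200.00
top flange | 800.00 | 60.00 | 196.00 | 48000.00 | 156800.00
Σ | 3600.00 |  |  | 106000.00 | 360000.00
x̄ = 106000.00 / 3600.00 = 29.44 mm
ȳ = 360000.00 / 3600.00 = 100.00 mm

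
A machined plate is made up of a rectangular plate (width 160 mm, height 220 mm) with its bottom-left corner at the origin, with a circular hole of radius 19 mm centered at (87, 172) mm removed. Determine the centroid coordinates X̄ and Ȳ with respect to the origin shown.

plate: A = 160 × 220 = 35200.00, centroid at (80.00, 110.00).
hole: A = −π·19² = -1134.11, centroid at (87.00, 172.00).
ΣA = 34065.89 mm², ΣAX̄ = 2717332.00 mm³, ΣAȲ = 3676932.23 mm³.
X̄ = 2717332.00/34065.89 = 79.77 mm; Ȳ = 3676932.23/34065.89 = 107.94 mm.

X̄ = 79.77 mm, Ȳ = 107.94 mm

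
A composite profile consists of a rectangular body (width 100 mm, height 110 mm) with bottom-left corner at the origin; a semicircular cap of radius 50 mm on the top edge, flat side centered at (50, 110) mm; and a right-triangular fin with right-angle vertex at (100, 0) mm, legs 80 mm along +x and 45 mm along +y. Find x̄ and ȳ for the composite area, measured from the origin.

rectangular body: A = 100 × 110 = 11000.00, centroid at (50.00, 55.00).
semicircular top: A = ½π·50² = 3926.99, centroid at (50.00, 131.22).
triangular fin: A = ½·80·45 = 1800.00, centroid at (126.67, 15.00).
ΣA = 16726.99 mm², ΣAx̄ = 974349.54 mm³, ΣAȳ = 1147302.32 mm³.
x̄ = 974349.54/16726.99 = 58.25 mm; ȳ = 1147302.32/16726.99 = 68.59 mm.

x̄ = 58.25 mm, ȳ = 68.59 mm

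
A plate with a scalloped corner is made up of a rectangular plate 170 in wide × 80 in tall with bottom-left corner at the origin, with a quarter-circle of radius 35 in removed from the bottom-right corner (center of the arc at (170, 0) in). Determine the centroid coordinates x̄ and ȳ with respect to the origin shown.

plate: A = 170 × 80 = 13600.00, centroid at (85.00, 40.00).
removed quarter-circle: A = −¼π·35² = -962.11, centroid at (155.15, 14.85).
ΣA = 12637.89 in², ΣAx̄ = 1006732.50 in³, ΣAȳ = 529708.33 in³.
x̄ = 1006732.50/12637.89 = 79.66 in; ȳ = 529708.33/12637.89 = 41.91 in.

x̄ = 79.66 in, ȳ = 41.91 in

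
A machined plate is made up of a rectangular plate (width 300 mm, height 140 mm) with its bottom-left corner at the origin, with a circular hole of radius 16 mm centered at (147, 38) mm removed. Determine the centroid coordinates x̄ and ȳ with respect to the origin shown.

x̄ = 150.06 mm, ȳ = 70.62 mm

plate: A = 300 × 140 = 42000.00, centroid at (150.00, 70.00).
hole: A = −π·16² = -804.25, centroid at (147.00, 38.00).
ΣA = 41195.75 mm², ΣAx̄ = 6181775.59 mm³, ΣAȳ = 2909438.59 mm³.
x̄ = 6181775.59/41195.75 = 150.06 mm; ȳ = 2909438.59/41195.75 = 70.62 mm.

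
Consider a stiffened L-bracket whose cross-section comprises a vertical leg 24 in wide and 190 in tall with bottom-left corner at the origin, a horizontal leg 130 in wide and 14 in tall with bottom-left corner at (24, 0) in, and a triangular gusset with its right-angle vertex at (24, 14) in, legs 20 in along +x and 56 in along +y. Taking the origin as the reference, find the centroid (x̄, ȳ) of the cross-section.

x̄ = 33.70 in, ȳ = 66.89 in

vertical leg: A = 24 × 190 = 4560.00, centroid at (12.00, 95.00).
horizontal leg: A = 130 × 14 = 1820.00, centroid at (89.00, 7.00).
gusset: A = ½·20·56 = 560.00, centroid at (30.67, 32.67).
ΣA = 6940.00 in², ΣAx̄ = 233873.33 in³, ΣAȳ = 464233.33 in³.
x̄ = 233873.33/6940.00 = 33.70 in; ȳ = 464233.33/6940.00 = 66.89 in.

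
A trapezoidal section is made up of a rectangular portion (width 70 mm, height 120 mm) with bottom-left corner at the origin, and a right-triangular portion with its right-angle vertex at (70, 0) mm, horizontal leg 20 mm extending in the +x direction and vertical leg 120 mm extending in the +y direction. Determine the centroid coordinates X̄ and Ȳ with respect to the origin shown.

X̄ = 40.21 mm, Ȳ = 57.50 mm

rectangular portion: A = 70 × 120 = 8400.00, centroid at (35.00, 60.00).
triangular portion: A = ½·20·120 = 1200.00, centroid at (76.67, 40.00).
ΣA = 9600.00 mm²
ΣAX̄ = (8400.00)(35.00) + (1200.00)(76.67) = 386000.00 mm³
ΣAȲ = (8400.00)(60.00) + (1200.00)(40.00) = 552000.00 mm³
X̄ = 386000.00 / 9600.00 = 40.21 mm
Ȳ = 552000.00 / 9600.00 = 57.50 mm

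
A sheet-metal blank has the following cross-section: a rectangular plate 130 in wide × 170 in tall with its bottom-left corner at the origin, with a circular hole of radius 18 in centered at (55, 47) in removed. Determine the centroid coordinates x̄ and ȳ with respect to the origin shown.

plate: A = 130 × 170 = 22100.00, centroid at (65.00, 85.00).
hole: A = −π·18² = -1017.88, centroid at (55.00, 47.00).
ΣA = 21082.12 in²
ΣAx̄ = (22100.00)(65.00) + (-1017.88)(55.00) = 1380516.82 in³
ΣAȳ = (22100.00)(85.00) + (-1017.88)(47.00) = 1830659.83 in³
x̄ = 1380516.82 / 21082.12 = 65.48 in
ȳ = 1830659.83 / 21082.12 = 86.83 in

x̄ = 65.48 in, ȳ = 86.83 in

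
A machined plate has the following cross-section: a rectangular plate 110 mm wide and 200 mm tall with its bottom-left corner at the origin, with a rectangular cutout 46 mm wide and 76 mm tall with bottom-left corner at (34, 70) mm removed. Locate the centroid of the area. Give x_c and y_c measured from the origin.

Part | A | x̄ᵢ | ȳᵢ | A·x̄ᵢ | A·ȳᵢ
plate | 22000.00 | 55.00 | 100.00 | 1210000.00 | 2200000.00
hole | -3496.00 | 57.00 | 108.00 | -199272.00 | -377568.00
Σ | 18504.00 |  |  | 1010728.00 | 1822432.00
x_c = 1010728.00 / 18504.00 = 54.62 mm
y_c = 1822432.00 / 18504.00 = 98.49 mm

x_c = 54.62 mm, y_c = 98.49 mm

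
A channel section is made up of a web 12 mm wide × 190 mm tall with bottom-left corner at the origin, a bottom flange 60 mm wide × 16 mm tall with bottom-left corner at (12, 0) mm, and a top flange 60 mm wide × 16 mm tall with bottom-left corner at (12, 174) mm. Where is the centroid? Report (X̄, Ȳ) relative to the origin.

Part | A | x̄ᵢ | ȳᵢ | A·x̄ᵢ | A·ȳᵢ
web | 2280.00 | 6.00 | 95.00 | 13680.00 | 216600.00
bottom flange | 960.00 | 42.00 | 8.00 | 40320.00 | 7680.00
top flange | 960.00 | 42.00 | 182.00 | 40320.00 | 174720.00
Σ | 4200.00 |  |  | 94320.00 | 399000.00
X̄ = 94320.00 / 4200.00 = 22.46 mm
Ȳ = 399000.00 / 4200.00 = 95.00 mm

X̄ = 22.46 mm, Ȳ = 95.00 mm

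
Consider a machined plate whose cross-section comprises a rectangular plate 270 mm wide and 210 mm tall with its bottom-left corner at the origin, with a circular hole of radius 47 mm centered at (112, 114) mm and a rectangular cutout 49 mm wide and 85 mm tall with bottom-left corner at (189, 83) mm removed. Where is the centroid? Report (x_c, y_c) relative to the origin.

x_c = 131.33 mm, y_c = 101.76 mm

Part | A | x̄ᵢ | ȳᵢ | A·x̄ᵢ | A·ȳᵢ
plate | 56700.00 | 135.00 | 105.00 | 7654500.00 | 5953500.00
hole 1 | -6939.78 | 112.00 | 114.00 | -777255.16 | -791134.71
hole 2 | -4165.00 | 213.50 | 125.50 | -889227.50 | -522707.50
Σ | 45595.22 |  |  | 5988017.34 | 4639657.79
x_c = 5988017.34 / 45595.22 = 131.33 mm
y_c = 4639657.79 / 45595.22 = 101.76 mm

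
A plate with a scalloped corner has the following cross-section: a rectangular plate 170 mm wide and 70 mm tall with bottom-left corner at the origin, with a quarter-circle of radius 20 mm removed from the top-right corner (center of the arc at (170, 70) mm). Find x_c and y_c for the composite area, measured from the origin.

plate: A = 170 × 70 = 11900.00, centroid at (85.00, 35.00).
removed quarter-circle: A = −¼π·20² = -314.16, centroid at (161.51, 61.51).
ΣA = 11585.84 mm², ΣAx_c = 960759.59 mm³, ΣAy_c = 397175.52 mm³.
x_c = 960759.59/11585.84 = 82.93 mm; y_c = 397175.52/11585.84 = 34.28 mm.

x_c = 82.93 mm, y_c = 34.28 mm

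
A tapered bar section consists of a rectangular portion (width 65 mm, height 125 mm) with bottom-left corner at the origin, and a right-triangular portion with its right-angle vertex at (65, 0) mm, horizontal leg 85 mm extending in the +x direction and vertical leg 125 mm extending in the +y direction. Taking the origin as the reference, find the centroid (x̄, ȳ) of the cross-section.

Part | A | x̄ᵢ | ȳᵢ | A·x̄ᵢ | A·ȳᵢ
rectangular portion | 8125.00 | 32.50 | 62.50 | 264062.50 | 507812.50
triangular portion | 5312.50 | 93.33 | 41.67 | 495833.33 | 221354.17
Σ | 13437.50 |  |  | 759895.83 | 729166.67
x̄ = 759895.83 / 13437.50 = 56.55 mm
ȳ = 729166.67 / 13437.50 = 54.26 mm

x̄ = 56.55 mm, ȳ = 54.26 mm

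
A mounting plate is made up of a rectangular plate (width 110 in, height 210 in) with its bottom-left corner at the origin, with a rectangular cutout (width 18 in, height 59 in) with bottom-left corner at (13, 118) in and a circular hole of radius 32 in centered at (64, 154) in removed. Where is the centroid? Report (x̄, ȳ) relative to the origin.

x̄ = 55.32 in, ȳ = 94.23 in

plate: A = 110 × 210 = 23100.00, centroid at (55.00, 105.00).
hole 1: A = −(18 × 59) = -1062.00, centroid at (22.00, 147.50).
hole 2: A = −π·32² = -3216.99, centroid at (64.00, 154.00).
ΣA = 18821.01 in², ΣAx̄ = 1041248.58 in³, ΣAȳ = 1773438.40 in³.
x̄ = 1041248.58/18821.01 = 55.32 in; ȳ = 1773438.40/18821.01 = 94.23 in.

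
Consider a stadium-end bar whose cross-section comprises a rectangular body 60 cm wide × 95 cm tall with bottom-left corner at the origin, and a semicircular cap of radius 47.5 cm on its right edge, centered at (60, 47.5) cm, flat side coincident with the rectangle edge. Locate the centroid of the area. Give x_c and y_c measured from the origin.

rectangular body: A = 60 × 95 = 5700.00, centroid at (30.00, 47.50).
semicircular end: A = ½π·47.5² = 3544.11, centroid at (80.16, 47.50).
ΣA = 9244.11 cm², ΣAx_c = 455094.47 cm³, ΣAy_c = 439095.19 cm³.
x_c = 455094.47/9244.11 = 49.23 cm; y_c = 439095.19/9244.11 = 47.50 cm.

x_c = 49.23 cm, y_c = 47.50 cm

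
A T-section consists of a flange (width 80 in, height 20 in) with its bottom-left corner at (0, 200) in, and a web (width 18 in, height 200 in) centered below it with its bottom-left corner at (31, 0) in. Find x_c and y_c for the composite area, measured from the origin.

Part | A | x̄ᵢ | ȳᵢ | A·x̄ᵢ | A·ȳᵢ
web | 3600.00 | 40.00 | 100.00 | 144000.00 | 360000.00
flange | 1600.00 | 40.00 | 210.00 | 64000.00 | 336000.00
Σ | 5200.00 |  |  | 208000.00 | 696000.00
x_c = 208000.00 / 5200.00 = 40.00 in
y_c = 696000.00 / 5200.00 = 133.85 in

x_c = 40.00 in, y_c = 133.85 in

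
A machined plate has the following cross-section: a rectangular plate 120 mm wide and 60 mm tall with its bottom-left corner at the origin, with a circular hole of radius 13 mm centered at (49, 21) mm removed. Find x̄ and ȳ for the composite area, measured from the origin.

x̄ = 60.88 mm, ȳ = 30.72 mm

plate: A = 120 × 60 = 7200.00, centroid at (60.00, 30.00).
hole: A = −π·13² = -530.93, centroid at (49.00, 21.00).
ΣA = 6669.07 mm²
ΣAx̄ = (7200.00)(60.00) + (-530.93)(49.00) = 405984.47 mm³
ΣAȳ = (7200.00)(30.00) + (-530.93)(21.00) = 204850.49 mm³
x̄ = 405984.47 / 6669.07 = 60.88 mm
ȳ = 204850.49 / 6669.07 = 30.72 mm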